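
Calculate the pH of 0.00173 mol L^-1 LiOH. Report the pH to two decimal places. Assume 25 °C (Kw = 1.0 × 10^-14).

LiOH is a strong base; [OH-] = 0.00173 M.
pOH = -log(0.00173) = 2.76
pH = 14.00 - 2.76 = 11.24

pH = 11.24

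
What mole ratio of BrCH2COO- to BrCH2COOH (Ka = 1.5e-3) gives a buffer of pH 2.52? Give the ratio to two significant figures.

ratio = 0.50

pKa = -log(1.5 × 10^-3) = 2.824
pH = pKa + log(r) ⇒ log(r) = 2.52 − 2.824 = -0.304
r = [BrCH2COO-]/[BrCH2COOH] = 10^(-0.304) = 0.497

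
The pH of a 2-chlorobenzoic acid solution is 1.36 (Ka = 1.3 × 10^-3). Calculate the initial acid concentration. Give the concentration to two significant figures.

C₀ = 1.5 M

[H+] = 10^(-1.36) = 4.37 × 10^-2 M = x
Ka = x²/(C₀ − x) ⇒ C₀ = x + x²/Ka
C₀ = 4.37 × 10^-2 + (4.37 × 10^-2)²/(1.3 × 10^-3) = 1.51 M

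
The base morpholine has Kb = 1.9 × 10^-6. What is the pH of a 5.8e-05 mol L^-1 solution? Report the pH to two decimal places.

C4H8ONH + H2O ⇌ C4H8ONH2+ + OH-
From the ICE table, Kb = x²/(5.8e-05 − x) = 1.9 × 10^-6.
Here C₀/Kb ≈ 30.5, so the small-x approximation fails. Use the quadratic:
x = [−1.9e-06 + √(1.9e-06² + 4.41e-10)]/2 = 9.59 × 10^-6 M
pOH = −log(9.59 × 10^-6) = 5.02; pH = 14.00 − 5.02 = 8.98

pH = 8.98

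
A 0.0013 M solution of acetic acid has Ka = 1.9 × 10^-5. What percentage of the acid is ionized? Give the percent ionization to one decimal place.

CH3COOH ⇌ CH3COO- + H+; let x = [H+] at equilibrium.
Solve x² + 1.9e-05x − 2.47e-08 = 0 → x = 1.48 × 10^-4 M
% ionization = x/C₀ × 100% = 1.48 × 10^-4/0.0013 × 100% = 11.4%

11.4%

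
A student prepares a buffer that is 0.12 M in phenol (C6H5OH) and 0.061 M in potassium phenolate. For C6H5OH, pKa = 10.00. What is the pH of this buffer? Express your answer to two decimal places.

pH = 9.71

pH = pKa + log([A⁻]/[HA]) = 10.00 + log(0.061/0.12)
pH = 10.00 + (-0.294) = 9.71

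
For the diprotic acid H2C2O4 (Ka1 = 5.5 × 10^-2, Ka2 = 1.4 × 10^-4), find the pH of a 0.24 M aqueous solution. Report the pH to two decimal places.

pH = 1.04

Ka1 ≫ Ka2, so treat the first dissociation as the only significant source of H+.
Ka1 = x²/(0.24 − x) = 5.5 × 10^-2
Solving the quadratic: x = (−Ka1 + √(Ka1² + 4·Ka1·C₀))/2 = 9.06 × 10^-2 M
pH = −log(9.06 × 10^-2) = 1.04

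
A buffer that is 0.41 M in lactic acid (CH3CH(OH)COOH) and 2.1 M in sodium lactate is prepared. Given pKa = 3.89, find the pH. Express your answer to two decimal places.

pH = 4.60

Henderson–Hasselbalch: pH = pKa + log([CH3CH(OH)COO-]/[CH3CH(OH)COOH]) = 3.89 + log(2.1/0.41)
pH = 3.89 + (+0.709) = 4.60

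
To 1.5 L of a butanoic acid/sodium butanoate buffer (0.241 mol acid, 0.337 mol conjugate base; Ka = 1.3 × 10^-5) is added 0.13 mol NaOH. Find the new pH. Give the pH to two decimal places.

pH = 5.51

After neutralization: n(CH3(CH2)2COOH) = 0.111 mol, n(CH3(CH2)2COO-) = 0.467 mol.
pKa = −log(1.3 × 10^-5) = 4.886
Henderson–Hasselbalch with mole ratio 0.467/0.111: pH = 4.886 + (+0.624)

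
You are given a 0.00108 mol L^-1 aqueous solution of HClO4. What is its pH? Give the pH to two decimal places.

pH = 2.97

HClO4 is a strong acid and dissociates completely, so [H+] = 0.00108 M.
pH = -log(0.00108) = 2.97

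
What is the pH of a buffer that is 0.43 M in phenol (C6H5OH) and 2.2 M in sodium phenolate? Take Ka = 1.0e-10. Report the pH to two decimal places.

pKa = −log(1.0 × 10^-10) = 10.000
Henderson–Hasselbalch: pH = pKa + log([C6H5O-]/[C6H5OH]) = 10.000 + log(2.2/0.43)
pH = 10.000 + (+0.709) = 10.71

pH = 10.71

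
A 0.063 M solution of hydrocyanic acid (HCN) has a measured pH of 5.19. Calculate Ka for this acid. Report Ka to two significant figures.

[H+] = 10^(-5.19) = 6.46 × 10^-6 M
At equilibrium [HA] = 0.063 − 6.46 × 10^-6 = 6.30 × 10^-2 M
Ka = [H+][A-]/[HA] = (6.46 × 10^-6)² / 6.30 × 10^-2 = 6.6 × 10^-10

Ka = 6.6 × 10^-10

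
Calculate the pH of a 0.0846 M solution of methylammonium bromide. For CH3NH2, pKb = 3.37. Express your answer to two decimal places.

CH3NH3+ is the conjugate acid of the weak base CH3NH2.
Kb = 10^(−3.37) = 4.27 × 10^-4
Ka = Kw/Kb = 1.0×10^-14 / 4.27 × 10^-4 = 2.34 × 10^-11
Ka = x²/(0.0846 − x) = 2.34 × 10^-11
Since Ka ≪ C₀, x ≈ √(Ka·C₀) = 1.41 × 10^-6 M.
pH = −log[H+] = −log(1.41 × 10^-6) = 5.85

pH = 5.85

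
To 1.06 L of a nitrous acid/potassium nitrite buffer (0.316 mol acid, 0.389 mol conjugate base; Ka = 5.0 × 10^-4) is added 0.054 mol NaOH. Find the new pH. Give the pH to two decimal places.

OH- converts HNO2 to NO2-: HNO2 → 0.262 mol, NO2- → 0.443 mol.
pKa = −log(5.0 × 10^-4) = 3.301
Henderson–Hasselbalch with mole ratio 0.443/0.262: pH = 3.301 + (+0.228)

pH = 3.53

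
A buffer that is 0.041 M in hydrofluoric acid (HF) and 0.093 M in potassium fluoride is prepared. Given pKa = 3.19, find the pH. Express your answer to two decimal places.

Using pH = pKa + log([base]/[acid]) with [base]/[acid] = 0.093/0.041:
pH = 3.19 + (+0.356) = 3.55

pH = 3.55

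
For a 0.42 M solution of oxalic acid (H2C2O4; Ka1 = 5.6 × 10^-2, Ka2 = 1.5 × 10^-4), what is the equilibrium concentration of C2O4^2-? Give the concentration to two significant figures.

1.5 × 10^-4 M

First ionization gives [H+] ≈ [HC2O4-] = 1.28 × 10^-1 M.
Second step: Ka2 = [H+][C2O4^2-]/[HC2O4-] ≈ [C2O4^2-] (since [H+] ≈ [HC2O4-]).
So [C2O4^2-] ≈ Ka2.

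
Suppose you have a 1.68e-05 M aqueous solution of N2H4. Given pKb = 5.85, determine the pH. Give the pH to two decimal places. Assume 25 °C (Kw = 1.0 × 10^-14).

pH = 8.62

N2H4 + H2O ⇌ N2H5+ + OH-
Kb = 10^(−5.85) = 1.41 × 10^-6
From the ICE table, Kb = x²/(1.68e-05 − x) = 1.41 × 10^-6.
Here C₀/Kb ≈ 11.9, so the small-x approximation fails. Use the quadratic:
x = [−1.41e-06 + √(1.41e-06² + 9.48e-11)]/2 = 4.21 × 10^-6 M
pOH = −log(4.21 × 10^-6) = 5.38; pH = 14.00 − 5.38 = 8.62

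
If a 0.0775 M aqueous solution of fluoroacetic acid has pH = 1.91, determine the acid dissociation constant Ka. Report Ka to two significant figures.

[H+] = 10^(-1.91) = 1.23 × 10^-2 M
At equilibrium [HA] = 0.0775 − 1.23 × 10^-2 = 6.52 × 10^-2 M
Ka = [H+][A-]/[HA] = (1.23 × 10^-2)² / 6.52 × 10^-2 = 2.3 × 10^-3

Ka = 2.3 × 10^-3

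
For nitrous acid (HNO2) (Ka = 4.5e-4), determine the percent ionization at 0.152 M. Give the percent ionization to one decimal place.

5.3%

HNO2 ⇌ NO2- + H+; let x = [H+] at equilibrium.
Solve x² + 0.00045x − 6.84e-05 = 0 → x = 8.05 × 10^-3 M
% ionization = x/C₀ × 100% = 8.05 × 10^-3/0.152 × 100% = 5.3%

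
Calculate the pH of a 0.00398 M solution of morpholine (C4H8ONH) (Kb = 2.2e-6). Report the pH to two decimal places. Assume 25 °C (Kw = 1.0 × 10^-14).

pH = 9.97

C4H8ONH + H2O ⇌ C4H8ONH2+ + OH-
From the ICE table, Kb = x²/(0.00398 − x) = 2.2 × 10^-6.
Assume x ≪ 0.00398: x ≈ √(2.2 × 10^-6 × 0.00398) = 9.36 × 10^-5 M
(x/C₀ = 2.4% < 5%, so the approximation holds.)
pOH = 4.03, so pH = 14.00 − pOH = 9.97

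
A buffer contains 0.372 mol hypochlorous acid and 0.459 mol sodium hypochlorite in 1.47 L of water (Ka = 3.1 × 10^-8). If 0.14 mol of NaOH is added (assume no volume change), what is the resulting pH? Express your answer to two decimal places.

After neutralization: n(HOCl) = 0.232 mol, n(OCl-) = 0.599 mol.
pKa = −log(3.1 × 10^-8) = 7.509
Henderson–Hasselbalch with mole ratio 0.599/0.232: pH = 7.509 + (+0.412)

pH = 7.92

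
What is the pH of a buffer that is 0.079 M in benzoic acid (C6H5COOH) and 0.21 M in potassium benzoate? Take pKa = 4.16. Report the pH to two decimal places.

Using pH = pKa + log([base]/[acid]) with [base]/[acid] = 0.21/0.079:
pH = 4.16 + (+0.425) = 4.58

pH = 4.58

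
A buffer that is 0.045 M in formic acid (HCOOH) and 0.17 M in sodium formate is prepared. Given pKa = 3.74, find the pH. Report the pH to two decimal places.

Using pH = pKa + log([base]/[acid]) with [base]/[acid] = 0.17/0.045:
pH = 3.74 + (+0.577) = 4.32

pH = 4.32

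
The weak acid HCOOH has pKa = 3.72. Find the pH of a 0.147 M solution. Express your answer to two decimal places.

pH = 2.28

HCOOH ⇌ HCOO- + H+
Ka = 10^(−3.72) = 1.91 × 10^-4
Ka = [H+]²/(0.147 − [H+]) = 1.91 × 10^-4
Assume [H+] ≪ 0.147: [H+] ≈ √(1.91 × 10^-4 × 0.147) = 5.30 × 10^-3 M
pH = −log(5.30 × 10^-3) = 2.28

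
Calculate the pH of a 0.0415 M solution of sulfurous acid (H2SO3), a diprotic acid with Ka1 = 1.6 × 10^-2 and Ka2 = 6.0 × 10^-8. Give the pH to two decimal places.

pH = 1.72

Since Ka1 ≫ Ka2, the first ionization dominates [H+].
Ka1 = x²/(0.0415 − x) = 1.6 × 10^-2
Solving the quadratic: x = (−Ka1 + √(Ka1² + 4·Ka1·C₀))/2 = 1.90 × 10^-2 M
pH = −log(1.90 × 10^-2) = 1.72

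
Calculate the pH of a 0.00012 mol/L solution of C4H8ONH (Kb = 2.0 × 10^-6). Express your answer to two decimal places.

pH = 9.16

C4H8ONH + H2O ⇌ C4H8ONH2+ + OH-
From the ICE table, Kb = x²/(0.00012 − x) = 2.0 × 10^-6.
x is not negligible relative to C₀; solve x² + 2e-06·x − 2.4e-10 = 0.
x = [−2e-06 + √(2e-06² + 9.6e-10)]/2 = 1.45 × 10^-5 M
pOH = −log(1.45 × 10^-5) = 4.84; pH = 14.00 − 4.84 = 9.16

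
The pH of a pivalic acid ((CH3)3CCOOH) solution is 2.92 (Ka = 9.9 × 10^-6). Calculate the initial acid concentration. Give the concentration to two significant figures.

[H+] = 10^(-2.92) = 1.20 × 10^-3 M = x
Ka = x²/(C₀ − x) ⇒ C₀ = x + x²/Ka
C₀ = 1.20 × 10^-3 + (1.20 × 10^-3)²/(9.9 × 10^-6) = 1.47 × 10^-1 M

C₀ = 1.5 × 10^-1 M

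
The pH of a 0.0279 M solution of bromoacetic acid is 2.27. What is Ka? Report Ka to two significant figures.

[H+] = 10^(-2.27) = 5.37 × 10^-3 M
At equilibrium [HA] = 0.0279 − 5.37 × 10^-3 = 2.25 × 10^-2 M
Ka = [H+][A-]/[HA] = (5.37 × 10^-3)² / 2.25 × 10^-2 = 1.3 × 10^-3

Ka = 1.3 × 10^-3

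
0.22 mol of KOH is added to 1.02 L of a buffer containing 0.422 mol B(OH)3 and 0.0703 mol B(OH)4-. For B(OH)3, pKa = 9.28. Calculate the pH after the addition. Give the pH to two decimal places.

After neutralization: n(B(OH)3) = 0.202 mol, n(B(OH)4-) = 0.29 mol.
pH = pKa + log(n_B(OH)4-/n_B(OH)3) = 9.28 + log(0.29/0.202) = 9.28 + (+0.157)

pH = 9.44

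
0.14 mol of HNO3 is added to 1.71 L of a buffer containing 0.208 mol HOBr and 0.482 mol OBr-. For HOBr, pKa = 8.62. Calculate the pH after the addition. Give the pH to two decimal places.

After neutralization: n(HOBr) = 0.348 mol, n(OBr-) = 0.342 mol.
pH = pKa + log(n_OBr-/n_HOBr) = 8.62 + log(0.342/0.348) = 8.62 + (-0.008)

pH = 8.61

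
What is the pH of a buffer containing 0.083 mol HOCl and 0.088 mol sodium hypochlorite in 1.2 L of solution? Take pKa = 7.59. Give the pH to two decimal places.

pH = 7.62

Using pH = pKa + log([base]/[acid]) with [base]/[acid] = 0.088/0.083:
pH = 7.59 + (+0.025) = 7.62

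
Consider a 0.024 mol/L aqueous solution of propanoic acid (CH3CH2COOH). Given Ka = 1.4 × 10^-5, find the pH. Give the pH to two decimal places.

CH3CH2COOH ⇌ CH3CH2COO- + H+
From the ICE table, Ka = x²/(0.024 − x) = 1.4 × 10^-5.
Assume x ≪ 0.024: x ≈ √(1.4 × 10^-5 × 0.024) = 5.80 × 10^-4 M
(x/C₀ = 2.4% < 5%, so the approximation holds.)
pH = −log[H+] = −log(5.80 × 10^-4) = 3.24

pH = 3.24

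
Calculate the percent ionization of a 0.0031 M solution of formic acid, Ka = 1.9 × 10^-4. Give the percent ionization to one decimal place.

HCOOH ⇌ HCOO- + H+; let x = [H+] at equilibrium.
Solve x² + 0.00019x − 5.89e-07 = 0 → x = 6.78 × 10^-4 M
% ionization = x/C₀ × 100% = 6.78 × 10^-4/0.0031 × 100% = 21.9%

21.9%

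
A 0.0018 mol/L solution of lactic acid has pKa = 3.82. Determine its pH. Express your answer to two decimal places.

CH3CH(OH)COOH ⇌ CH3CH(OH)COO- + H+
Ka = 10^(−3.82) = 1.51 × 10^-4
From the ICE table, Ka = x²/(0.0018 − x) = 1.51 × 10^-4.
Here C₀/Ka ≈ 11.9, so the small-x approximation fails. Use the quadratic:
x = (−Ka + √(Ka² + 4·Ka·C₀))/2 = 4.51 × 10^-4 M
pH = −log[H+] = −log(4.51 × 10^-4) = 3.35

pH = 3.35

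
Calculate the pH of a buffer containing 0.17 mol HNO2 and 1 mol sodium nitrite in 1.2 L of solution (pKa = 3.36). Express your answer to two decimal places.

Using pH = pKa + log([base]/[acid]) with [base]/[acid] = 1/0.17:
pH = 3.36 + (+0.770) = 4.13

pH = 4.13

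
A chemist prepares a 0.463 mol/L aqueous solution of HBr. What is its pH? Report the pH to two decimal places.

HBr is a strong acid and dissociates completely, so [H+] = 0.463 M.
pH = -log(0.463) = 0.33

pH = 0.33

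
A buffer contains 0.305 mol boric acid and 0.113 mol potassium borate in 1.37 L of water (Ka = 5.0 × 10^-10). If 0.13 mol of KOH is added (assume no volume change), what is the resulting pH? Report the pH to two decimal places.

After neutralization: n(B(OH)3) = 0.175 mol, n(B(OH)4-) = 0.243 mol.
pKa = −log(5.0 × 10^-10) = 9.301
pH = pKa + log(n_B(OH)4-/n_B(OH)3) = 9.301 + log(0.243/0.175) = 9.301 + (+0.143)

pH = 9.44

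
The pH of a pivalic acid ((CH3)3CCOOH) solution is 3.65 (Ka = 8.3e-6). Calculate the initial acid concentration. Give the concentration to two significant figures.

[H+] = 10^(-3.65) = 2.24 × 10^-4 M = x
Ka = x²/(C₀ − x) ⇒ C₀ = x + x²/Ka
C₀ = 2.24 × 10^-4 + (2.24 × 10^-4)²/(8.3 × 10^-6) = 6.27 × 10^-3 M

C₀ = 6.3 × 10^-3 M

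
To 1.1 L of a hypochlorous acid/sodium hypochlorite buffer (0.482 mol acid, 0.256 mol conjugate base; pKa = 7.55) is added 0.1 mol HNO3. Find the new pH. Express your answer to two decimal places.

pH = 6.98

Added H+ converts OCl- to HOCl: HOCl → 0.582 mol, OCl- → 0.156 mol.
Henderson–Hasselbalch with mole ratio 0.156/0.582: pH = 7.55 + (-0.572)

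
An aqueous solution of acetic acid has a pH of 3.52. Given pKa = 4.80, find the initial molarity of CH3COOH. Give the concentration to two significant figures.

[H+] = 10^(-3.52) = 3.02 × 10^-4 M = x
Ka = 10^(−4.80) = 1.58 × 10^-5
Ka = x²/(C₀ − x) ⇒ C₀ = x + x²/Ka
C₀ = 3.02 × 10^-4 + (3.02 × 10^-4)²/(1.58 × 10^-5) = 6.07 × 10^-3 M

C₀ = 6.1 × 10^-3 M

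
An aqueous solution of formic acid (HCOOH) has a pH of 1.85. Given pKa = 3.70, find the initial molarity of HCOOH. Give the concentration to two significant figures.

C₀ = 1.0 M

[H+] = 10^(-1.85) = 1.41 × 10^-2 M = x
Ka = 10^(−3.70) = 2.00 × 10^-4
Ka = x²/(C₀ − x) ⇒ C₀ = x + x²/Ka
C₀ = 1.41 × 10^-2 + (1.41 × 10^-2)²/(2.00 × 10^-4) = 1.01 M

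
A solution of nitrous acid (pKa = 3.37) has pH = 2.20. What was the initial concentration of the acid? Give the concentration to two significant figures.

C₀ = 1.0 × 10^-1 M

[H+] = 10^(-2.20) = 6.31 × 10^-3 M = x
Ka = 10^(−3.37) = 4.27 × 10^-4
Ka = x²/(C₀ − x) ⇒ C₀ = x + x²/Ka
C₀ = 6.31 × 10^-3 + (6.31 × 10^-3)²/(4.27 × 10^-4) = 9.96 × 10^-2 M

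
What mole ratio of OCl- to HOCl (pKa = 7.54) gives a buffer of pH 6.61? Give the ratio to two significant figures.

pH = pKa + log(r) ⇒ log(r) = 6.61 − 7.54 = -0.93
r = [OCl-]/[HOCl] = 10^(-0.93) = 0.117

ratio = 0.12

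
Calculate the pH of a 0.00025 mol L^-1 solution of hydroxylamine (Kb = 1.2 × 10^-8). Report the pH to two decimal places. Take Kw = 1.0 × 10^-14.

pH = 8.24

NH2OH + H2O ⇌ NH3OH+ + OH-
Kb = x²/(0.00025 − x) = 1.2 × 10^-8
Neglecting x in the denominator: x = √(1.2 × 10^-8 × 0.00025) = 1.73 × 10^-6 M
(x/C₀ = 0.69% < 5%, so the approximation holds.)
pOH = −log(1.73 × 10^-6) = 5.76; pH = 14.00 − 5.76 = 8.24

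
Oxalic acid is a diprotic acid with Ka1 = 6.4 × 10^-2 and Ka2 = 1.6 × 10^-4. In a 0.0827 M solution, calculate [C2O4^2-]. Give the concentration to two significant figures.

First ionization gives [H+] ≈ [HC2O4-] = 4.75 × 10^-2 M.
Second step: Ka2 = [H+][C2O4^2-]/[HC2O4-] ≈ [C2O4^2-] (since [H+] ≈ [HC2O4-]).
So [C2O4^2-] ≈ Ka2.

1.6 × 10^-4 M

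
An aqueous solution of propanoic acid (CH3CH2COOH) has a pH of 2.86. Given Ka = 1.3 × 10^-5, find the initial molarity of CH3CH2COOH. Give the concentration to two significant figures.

[H+] = 10^(-2.86) = 1.38 × 10^-3 M = x
Ka = x²/(C₀ − x) ⇒ C₀ = x + x²/Ka
C₀ = 1.38 × 10^-3 + (1.38 × 10^-3)²/(1.3 × 10^-5) = 1.48 × 10^-1 M

C₀ = 1.5 × 10^-1 M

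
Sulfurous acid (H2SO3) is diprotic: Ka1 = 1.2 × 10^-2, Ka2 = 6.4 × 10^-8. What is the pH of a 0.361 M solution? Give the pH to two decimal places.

Ka1 ≫ Ka2, so treat the first dissociation as the only significant source of H+.
Ka1 = x²/(0.361 − x) = 1.2 × 10^-2
Solving the quadratic: x = (−Ka1 + √(Ka1² + 4·Ka1·C₀))/2 = 6.01 × 10^-2 M
pH = −log(6.01 × 10^-2) = 1.22

pH = 1.22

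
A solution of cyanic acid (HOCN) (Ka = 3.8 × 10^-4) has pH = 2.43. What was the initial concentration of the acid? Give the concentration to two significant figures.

C₀ = 4.0 × 10^-2 M

[H+] = 10^(-2.43) = 3.72 × 10^-3 M = x
Ka = x²/(C₀ − x) ⇒ C₀ = x + x²/Ka
C₀ = 3.72 × 10^-3 + (3.72 × 10^-3)²/(3.8 × 10^-4) = 4.01 × 10^-2 M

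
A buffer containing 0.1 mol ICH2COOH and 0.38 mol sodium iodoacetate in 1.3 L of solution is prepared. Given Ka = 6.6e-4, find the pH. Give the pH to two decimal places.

pH = 3.76

pKa = −log(6.6 × 10^-4) = 3.180
Henderson–Hasselbalch: pH = pKa + log([ICH2COO-]/[ICH2COOH]) = 3.180 + log(0.38/0.1)
pH = 3.180 + (+0.580) = 3.76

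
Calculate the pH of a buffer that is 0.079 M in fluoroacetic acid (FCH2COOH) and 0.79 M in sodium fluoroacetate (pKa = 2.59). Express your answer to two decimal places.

pH = 3.59

Using pH = pKa + log([base]/[acid]) with [base]/[acid] = 0.79/0.079:
pH = 2.59 + (+1.000) = 3.59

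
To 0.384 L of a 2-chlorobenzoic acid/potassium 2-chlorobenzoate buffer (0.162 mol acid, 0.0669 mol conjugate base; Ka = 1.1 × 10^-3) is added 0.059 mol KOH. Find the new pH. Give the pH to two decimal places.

OH- converts ClC6H4COOH to ClC6H4COO-: ClC6H4COOH → 0.103 mol, ClC6H4COO- → 0.126 mol.
pKa = −log(1.1 × 10^-3) = 2.959
pH = pKa + log([A⁻]/[HA]) = 2.959 + log(0.126/0.103) = 2.959 +0.088

pH = 3.05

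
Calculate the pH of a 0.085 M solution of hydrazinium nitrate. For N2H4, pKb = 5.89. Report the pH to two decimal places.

pH = 4.59

N2H5+ is the conjugate acid of the weak base N2H4.
Kb = 10^(−5.89) = 1.29 × 10^-6
Ka = Kw/Kb = 1.0×10^-14 / 1.29 × 10^-6 = 7.75 × 10^-9
From the ICE table, Ka = [H+]²/(0.085 − [H+]) = 7.75 × 10^-9.
Neglecting [H+] in the denominator: [H+] = √(7.75 × 10^-9 × 0.085) = 2.57 × 10^-5 M
pH = −log(2.57 × 10^-5) = 4.59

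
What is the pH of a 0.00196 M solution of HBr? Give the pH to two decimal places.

HBr is a strong acid and dissociates completely, so [H+] = 0.00196 M.
pH = -log(0.00196) = 2.71

pH = 2.71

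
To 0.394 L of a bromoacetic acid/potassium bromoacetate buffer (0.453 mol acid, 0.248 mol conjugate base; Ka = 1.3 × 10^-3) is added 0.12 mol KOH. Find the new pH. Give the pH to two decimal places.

After neutralization: n(BrCH2COOH) = 0.333 mol, n(BrCH2COO-) = 0.368 mol.
pKa = −log(1.3 × 10^-3) = 2.886
Henderson–Hasselbalch with mole ratio 0.368/0.333: pH = 2.886 + (+0.043)

pH = 2.93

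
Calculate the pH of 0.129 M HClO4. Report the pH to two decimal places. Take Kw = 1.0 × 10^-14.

HClO4 is a strong acid and dissociates completely, so [H+] = 0.129 M.
pH = -log(0.129) = 0.89

pH = 0.89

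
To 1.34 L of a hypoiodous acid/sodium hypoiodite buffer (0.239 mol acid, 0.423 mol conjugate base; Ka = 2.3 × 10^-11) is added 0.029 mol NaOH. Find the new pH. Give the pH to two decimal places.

pH = 10.97

After neutralization: n(HOI) = 0.21 mol, n(OI-) = 0.452 mol.
pKa = −log(2.3 × 10^-11) = 10.638
Henderson–Hasselbalch with mole ratio 0.452/0.21: pH = 10.638 + (+0.333)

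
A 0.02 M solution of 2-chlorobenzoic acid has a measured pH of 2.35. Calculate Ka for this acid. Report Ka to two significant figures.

Ka = 1.3 × 10^-3

[H+] = 10^(-2.35) = 4.47 × 10^-3 M
At equilibrium [HA] = 0.02 − 4.47 × 10^-3 = 1.55 × 10^-2 M
Ka = [H+][A-]/[HA] = (4.47 × 10^-3)² / 1.55 × 10^-2 = 1.3 × 10^-3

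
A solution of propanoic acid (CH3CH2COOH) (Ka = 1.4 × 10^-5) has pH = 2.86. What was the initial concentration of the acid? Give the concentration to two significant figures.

[H+] = 10^(-2.86) = 1.38 × 10^-3 M = x
Ka = x²/(C₀ − x) ⇒ C₀ = x + x²/Ka
C₀ = 1.38 × 10^-3 + (1.38 × 10^-3)²/(1.4 × 10^-5) = 1.37 × 10^-1 M

C₀ = 1.4 × 10^-1 M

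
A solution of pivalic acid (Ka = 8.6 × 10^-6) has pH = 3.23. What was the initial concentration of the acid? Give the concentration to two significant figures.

[H+] = 10^(-3.23) = 5.89 × 10^-4 M = x
Ka = x²/(C₀ − x) ⇒ C₀ = x + x²/Ka
C₀ = 5.89 × 10^-4 + (5.89 × 10^-4)²/(8.6 × 10^-6) = 4.09 × 10^-2 M

C₀ = 4.1 × 10^-2 M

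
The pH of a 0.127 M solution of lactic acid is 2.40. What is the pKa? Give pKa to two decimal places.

[H+] = 10^(-2.40) = 3.98 × 10^-3 M
At equilibrium [HA] = 0.127 − 3.98 × 10^-3 = 1.23 × 10^-1 M
Ka = [H+][A-]/[HA] = (3.98 × 10^-3)² / 1.23 × 10^-1 = 1.29 × 10^-4
pKa = -log(1.29 × 10^-4) = 3.89

pKa = 3.89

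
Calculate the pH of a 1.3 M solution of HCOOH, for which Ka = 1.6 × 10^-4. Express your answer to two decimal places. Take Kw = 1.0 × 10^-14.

pH = 1.84

HCOOH ⇌ HCOO- + H+
From the ICE table, Ka = [H+]²/(1.3 − [H+]) = 1.6 × 10^-4.
Assume [H+] ≪ 1.3: [H+] ≈ √(1.6 × 10^-4 × 1.3) = 1.44 × 10^-2 M
Check: 1.1% ionized — well under 5%, approximation valid.
pH = −log(1.44 × 10^-2) = 1.84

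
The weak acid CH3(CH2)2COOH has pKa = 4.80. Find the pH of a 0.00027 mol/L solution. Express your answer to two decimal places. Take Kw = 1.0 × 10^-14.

pH = 4.24

CH3(CH2)2COOH ⇌ CH3(CH2)2COO- + H+
Ka = 10^(−4.80) = 1.58 × 10^-5
Ka = x²/(0.00027 − x) = 1.58 × 10^-5
x is not negligible relative to C₀; solve x² + 1.58e-05·x − 4.27e-09 = 0.
x = (−Ka + √(Ka² + 4·Ka·C₀))/2 = 5.79 × 10^-5 M
pH = −log[H+] = −log(5.79 × 10^-5) = 4.24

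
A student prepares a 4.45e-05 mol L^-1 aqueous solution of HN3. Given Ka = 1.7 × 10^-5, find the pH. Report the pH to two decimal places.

HN3 ⇌ N3- + H+
Let x = [H+] at equilibrium. Ka = x²/(4.45e-05 − x).
x is not negligible relative to C₀; solve x² + 1.7e-05·x − 7.56e-10 = 0.
x = [−1.7e-05 + √(1.7e-05² + 3.03e-09)]/2 = 2.03 × 10^-5 M
pH = −log(2.03 × 10^-5) = 4.69

pH = 4.69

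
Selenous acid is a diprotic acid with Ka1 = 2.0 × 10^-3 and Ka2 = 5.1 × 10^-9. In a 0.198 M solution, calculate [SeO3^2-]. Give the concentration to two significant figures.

First ionization gives [H+] ≈ [HSeO3-] = 1.89 × 10^-2 M.
Second step: Ka2 = [H+][SeO3^2-]/[HSeO3-] ≈ [SeO3^2-] (since [H+] ≈ [HSeO3-]).
So [SeO3^2-] ≈ Ka2.

5.1 × 10^-9 M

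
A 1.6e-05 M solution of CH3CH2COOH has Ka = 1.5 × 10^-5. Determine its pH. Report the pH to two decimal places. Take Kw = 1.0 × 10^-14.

CH3CH2COOH ⇌ CH3CH2COO- + H+
From the ICE table, Ka = [H+]²/(1.6e-05 − [H+]) = 1.5 × 10^-5.
[H+] is not negligible relative to C₀; solve [H+]² + 1.5e-05·[H+] − 2.4e-10 = 0.
[H+] = (−Ka + √(Ka² + 4·Ka·C₀))/2 = 9.71 × 10^-6 M
pH = −log(9.71 × 10^-6) = 5.01

pH = 5.01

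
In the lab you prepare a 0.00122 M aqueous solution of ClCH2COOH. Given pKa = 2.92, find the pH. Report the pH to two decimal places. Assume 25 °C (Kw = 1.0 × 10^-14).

pH = 3.12

ClCH2COOH ⇌ ClCH2COO- + H+
Ka = 10^(−2.92) = 1.20 × 10^-3
Ka = [H+]²/(0.00122 − [H+]) = 1.20 × 10^-3
Here C₀/Ka ≈ 1.02, so the small-[H+] approximation fails. Use the quadratic:
[H+] = (−Ka + √(Ka² + 4·Ka·C₀))/2 = 7.51 × 10^-4 M
pH = −log[H+] = −log(7.51 × 10^-4) = 3.12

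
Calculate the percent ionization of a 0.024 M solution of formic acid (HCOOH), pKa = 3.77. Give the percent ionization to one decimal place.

HCOOH ⇌ HCOO- + H+; let x = [H+] at equilibrium.
Ka = 10^(−3.77) = 1.70 × 10^-4
Ka = x²/(C₀ − x); solving the quadratic gives x = 1.94 × 10^-3 M.
% ionization = x/C₀ × 100% = 1.94 × 10^-3/0.024 × 100% = 8.1%

8.1%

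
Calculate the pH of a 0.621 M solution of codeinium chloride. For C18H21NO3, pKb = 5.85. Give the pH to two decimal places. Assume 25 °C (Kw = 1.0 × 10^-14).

pH = 4.18

C18H22NO3+ is the conjugate acid of the weak base C18H21NO3.
Kb = 10^(−5.85) = 1.41 × 10^-6
Ka = Kw/Kb = 1.0×10^-14 / 1.41 × 10^-6 = 7.09 × 10^-9
From the ICE table, Ka = [H+]²/(0.621 − [H+]) = 7.09 × 10^-9.
Assume [H+] ≪ 0.621: [H+] ≈ √(7.09 × 10^-9 × 0.621) = 6.64 × 10^-5 M
pH = −log[H+] = −log(6.64 × 10^-5) = 4.18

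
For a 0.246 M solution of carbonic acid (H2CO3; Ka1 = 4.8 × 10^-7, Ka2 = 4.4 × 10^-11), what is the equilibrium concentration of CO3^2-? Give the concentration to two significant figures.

4.4 × 10^-11 M

First ionization gives [H+] ≈ [HCO3-] = 3.44 × 10^-4 M.
Second step: Ka2 = [H+][CO3^2-]/[HCO3-] ≈ [CO3^2-] (since [H+] ≈ [HCO3-]).
So [CO3^2-] ≈ Ka2.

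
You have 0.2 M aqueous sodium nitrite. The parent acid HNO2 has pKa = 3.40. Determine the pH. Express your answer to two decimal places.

NO2- is the conjugate base of the weak acid HNO2.
Ka = 10^(−3.40) = 3.98 × 10^-4
Kb = Kw/Ka = 1.0×10^-14 / 3.98 × 10^-4 = 2.51 × 10^-11
Kb = [OH-]²/(0.2 − [OH-]) = 2.51 × 10^-11
Assume [OH-] ≪ 0.2: [OH-] ≈ √(2.51 × 10^-11 × 0.2) = 2.24 × 10^-6 M
pOH = 5.65, so pH = 14.00 − pOH = 8.35

pH = 8.35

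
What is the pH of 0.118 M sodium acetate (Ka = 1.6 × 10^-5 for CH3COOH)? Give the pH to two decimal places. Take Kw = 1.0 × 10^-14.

CH3COO- is the conjugate base of the weak acid CH3COOH.
Kb = Kw/Ka = 1.0×10^-14 / 1.6 × 10^-5 = 6.25 × 10^-10
Kb = x²/(0.118 − x) = 6.25 × 10^-10
Neglecting x in the denominator: x = √(6.25 × 10^-10 × 0.118) = 8.59 × 10^-6 M
pOH = 5.07, so pH = 14.00 − pOH = 8.93

pH = 8.93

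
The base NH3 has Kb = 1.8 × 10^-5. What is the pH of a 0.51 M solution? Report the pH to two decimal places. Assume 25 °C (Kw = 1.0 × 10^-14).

pH = 11.48

NH3 + H2O ⇌ NH4+ + OH-
Let x = [OH-] at equilibrium. Kb = x²/(0.51 − x).
Since Kb ≪ C₀, x ≈ √(Kb·C₀) = 3.03 × 10^-3 M.
Check: 0.59% ionized — well under 5%, approximation valid.
pOH = 2.52, so pH = 14.00 − pOH = 11.48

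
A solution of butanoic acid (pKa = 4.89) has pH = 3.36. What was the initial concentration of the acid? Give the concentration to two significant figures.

[H+] = 10^(-3.36) = 4.37 × 10^-4 M = x
Ka = 10^(−4.89) = 1.29 × 10^-5
Ka = x²/(C₀ − x) ⇒ C₀ = x + x²/Ka
C₀ = 4.37 × 10^-4 + (4.37 × 10^-4)²/(1.29 × 10^-5) = 1.52 × 10^-2 M

C₀ = 1.5 × 10^-2 M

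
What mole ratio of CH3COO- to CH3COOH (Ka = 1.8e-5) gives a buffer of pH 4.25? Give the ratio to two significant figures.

ratio = 0.32

pKa = -log(1.8 × 10^-5) = 4.745
pH = pKa + log(r) ⇒ log(r) = 4.25 − 4.745 = -0.495
r = [CH3COO-]/[CH3COOH] = 10^(-0.495) = 0.32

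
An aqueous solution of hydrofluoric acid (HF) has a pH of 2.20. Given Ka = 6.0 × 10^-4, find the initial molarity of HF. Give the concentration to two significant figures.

[H+] = 10^(-2.20) = 6.31 × 10^-3 M = x
Ka = x²/(C₀ − x) ⇒ C₀ = x + x²/Ka
C₀ = 6.31 × 10^-3 + (6.31 × 10^-3)²/(6.0 × 10^-4) = 7.27 × 10^-2 M

C₀ = 7.3 × 10^-2 M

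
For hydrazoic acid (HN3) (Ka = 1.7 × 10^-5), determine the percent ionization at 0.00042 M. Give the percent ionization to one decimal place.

HN3 ⇌ N3- + H+; let x = [H+] at equilibrium.
Solve x² + 1.7e-05x − 7.14e-09 = 0 → x = 7.64 × 10^-5 M
% ionization = x/C₀ × 100% = 7.64 × 10^-5/0.00042 × 100% = 18.2%

18.2%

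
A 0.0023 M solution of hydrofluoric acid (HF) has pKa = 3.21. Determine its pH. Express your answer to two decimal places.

HF ⇌ F- + H+
Ka = 10^(−3.21) = 6.17 × 10^-4
From the ICE table, Ka = [H+]²/(0.0023 − [H+]) = 6.17 × 10^-4.
Here C₀/Ka ≈ 3.73, so the small-[H+] approximation fails. Use the quadratic:
[H+] = (−Ka + √(Ka² + 4·Ka·C₀))/2 = 9.22 × 10^-4 M
pH = −log[H+] = −log(9.22 × 10^-4) = 3.04

pH = 3.04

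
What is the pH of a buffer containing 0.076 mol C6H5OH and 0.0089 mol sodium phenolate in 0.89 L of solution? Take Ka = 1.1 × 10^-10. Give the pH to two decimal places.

pKa = −log(1.1 × 10^-10) = 9.959
pH = pKa + log([A⁻]/[HA]) = 9.959 + log(0.0089/0.076)
pH = 9.959 + (-0.931) = 9.03

pH = 9.03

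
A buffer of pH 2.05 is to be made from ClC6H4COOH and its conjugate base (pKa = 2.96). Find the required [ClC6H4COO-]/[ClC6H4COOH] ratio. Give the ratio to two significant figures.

ratio = 0.12

pH = pKa + log(r) ⇒ log(r) = 2.05 − 2.96 = -0.91
r = [ClC6H4COO-]/[ClC6H4COOH] = 10^(-0.91) = 0.123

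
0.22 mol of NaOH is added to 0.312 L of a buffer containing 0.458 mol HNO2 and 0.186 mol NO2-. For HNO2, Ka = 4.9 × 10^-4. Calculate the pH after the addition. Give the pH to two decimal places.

pH = 3.54

After neutralization: n(HNO2) = 0.238 mol, n(NO2-) = 0.406 mol.
pKa = −log(4.9 × 10^-4) = 3.310
pH = pKa + log([A⁻]/[HA]) = 3.310 + log(0.406/0.238) = 3.310 +0.232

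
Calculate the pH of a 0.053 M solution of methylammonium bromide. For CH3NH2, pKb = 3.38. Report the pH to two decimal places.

pH = 5.95

CH3NH3+ is the conjugate acid of the weak base CH3NH2.
Kb = 10^(−3.38) = 4.17 × 10^-4
Ka = Kw/Kb = 1.0×10^-14 / 4.17 × 10^-4 = 2.40 × 10^-11
Ka = [H+]²/(0.053 − [H+]) = 2.40 × 10^-11
Since Ka ≪ C₀, [H+] ≈ √(Ka·C₀) = 1.13 × 10^-6 M.
([H+]/C₀ = 0.0021% < 5%, so the approximation holds.)
pH = −log[H+] = −log(1.13 × 10^-6) = 5.95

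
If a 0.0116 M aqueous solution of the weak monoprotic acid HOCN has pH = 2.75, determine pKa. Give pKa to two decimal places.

pKa = 3.49

[H+] = 10^(-2.75) = 1.78 × 10^-3 M
At equilibrium [HA] = 0.0116 − 1.78 × 10^-3 = 9.82 × 10^-3 M
Ka = [H+][A-]/[HA] = (1.78 × 10^-3)² / 9.82 × 10^-3 = 3.23 × 10^-4
pKa = -log(3.23 × 10^-4) = 3.49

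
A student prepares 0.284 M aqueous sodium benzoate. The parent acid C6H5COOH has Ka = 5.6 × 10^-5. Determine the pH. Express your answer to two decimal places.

C6H5COO- is the conjugate base of the weak acid C6H5COOH.
Kb = Kw/Ka = 1.0×10^-14 / 5.6 × 10^-5 = 1.79 × 10^-10
From the ICE table, Kb = [OH-]²/(0.284 − [OH-]) = 1.79 × 10^-10.
Since Kb ≪ C₀, [OH-] ≈ √(Kb·C₀) = 7.13 × 10^-6 M.
([OH-]/C₀ = 0.0025% < 5%, so the approximation holds.)
pOH = 5.15, so pH = 14.00 − pOH = 8.85

pH = 8.85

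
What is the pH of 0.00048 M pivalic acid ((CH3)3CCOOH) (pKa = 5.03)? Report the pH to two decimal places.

(CH3)3CCOOH ⇌ (CH3)3CCOO- + H+
Ka = 10^(−5.03) = 9.33 × 10^-6
Let x = [H+] at equilibrium. Ka = x²/(0.00048 − x).
x is not negligible relative to C₀; solve x² + 9.33e-06·x − 4.48e-09 = 0.
x = (−Ka + √(Ka² + 4·Ka·C₀))/2 = 6.24 × 10^-5 M
pH = −log[H+] = −log(6.24 × 10^-5) = 4.20

pH = 4.20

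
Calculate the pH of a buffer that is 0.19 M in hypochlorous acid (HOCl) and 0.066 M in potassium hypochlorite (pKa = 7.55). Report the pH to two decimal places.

pH = 7.09

Using pH = pKa + log([base]/[acid]) with [base]/[acid] = 0.066/0.19:
pH = 7.55 + (-0.459) = 7.09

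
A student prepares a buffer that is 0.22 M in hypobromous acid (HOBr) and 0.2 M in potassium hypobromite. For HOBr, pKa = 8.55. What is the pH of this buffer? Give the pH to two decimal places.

pH = 8.51

Using pH = pKa + log([base]/[acid]) with [base]/[acid] = 0.2/0.22:
pH = 8.55 + (-0.041) = 8.51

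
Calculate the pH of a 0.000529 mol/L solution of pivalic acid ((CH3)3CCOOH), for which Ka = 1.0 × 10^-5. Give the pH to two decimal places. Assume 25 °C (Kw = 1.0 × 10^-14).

pH = 4.17

(CH3)3CCOOH ⇌ (CH3)3CCOO- + H+
Ka = [H+]²/(0.000529 − [H+]) = 1.0 × 10^-5
The 5% rule fails; solving [H+]² + Ka·[H+] − Ka·C₀ = 0 exactly:
[H+] = [−1e-05 + √(1e-05² + 2.12e-08)]/2 = 6.79 × 10^-5 M
pH = −log(6.79 × 10^-5) = 4.17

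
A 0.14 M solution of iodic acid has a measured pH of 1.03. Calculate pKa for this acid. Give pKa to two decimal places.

[H+] = 10^(-1.03) = 9.33 × 10^-2 M
At equilibrium [HA] = 0.14 − 9.33 × 10^-2 = 4.67 × 10^-2 M
Ka = [H+][A-]/[HA] = (9.33 × 10^-2)² / 4.67 × 10^-2 = 1.86 × 10^-1
pKa = -log(1.86 × 10^-1) = 0.73

pKa = 0.73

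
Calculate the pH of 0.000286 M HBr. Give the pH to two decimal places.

pH = 3.54

HBr is a strong acid and dissociates completely, so [H+] = 0.000286 M.
pH = -log(0.000286) = 3.54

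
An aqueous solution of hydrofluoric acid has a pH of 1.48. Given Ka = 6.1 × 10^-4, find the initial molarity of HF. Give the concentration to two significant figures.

[H+] = 10^(-1.48) = 3.31 × 10^-2 M = x
Ka = x²/(C₀ − x) ⇒ C₀ = x + x²/Ka
C₀ = 3.31 × 10^-2 + (3.31 × 10^-2)²/(6.1 × 10^-4) = 1.83 M

C₀ = 1.8 M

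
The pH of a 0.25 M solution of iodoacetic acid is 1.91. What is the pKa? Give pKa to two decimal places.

[H+] = 10^(-1.91) = 1.23 × 10^-2 M
At equilibrium [HA] = 0.25 − 1.23 × 10^-2 = 2.38 × 10^-1 M
Ka = [H+][A-]/[HA] = (1.23 × 10^-2)² / 2.38 × 10^-1 = 6.36 × 10^-4
pKa = -log(6.36 × 10^-4) = 3.20

pKa = 3.20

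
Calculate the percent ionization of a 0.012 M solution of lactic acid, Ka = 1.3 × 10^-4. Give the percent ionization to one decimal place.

CH3CH(OH)COOH ⇌ CH3CH(OH)COO- + H+; let x = [H+] at equilibrium.
Solve x² + 0.00013x − 1.56e-06 = 0 → x = 1.19 × 10^-3 M
Fraction ionized = 1.19 × 10^-3 / 0.012 = 0.0992 → 9.9%

9.9%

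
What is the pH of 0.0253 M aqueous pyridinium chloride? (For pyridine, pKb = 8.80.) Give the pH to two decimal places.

C5H5NH+ is the conjugate acid of the weak base C5H5N.
Kb = 10^(−8.80) = 1.58 × 10^-9
Ka = Kw/Kb = 1.0×10^-14 / 1.58 × 10^-9 = 6.33 × 10^-6
Ka = [H+]²/(0.0253 − [H+]) = 6.33 × 10^-6
Neglecting [H+] in the denominator: [H+] = √(6.33 × 10^-6 × 0.0253) = 4.00 × 10^-4 M
([H+]/C₀ = 1.6% < 5%, so the approximation holds.)
pH = −log[H+] = −log(4.00 × 10^-4) = 3.40

pH = 3.40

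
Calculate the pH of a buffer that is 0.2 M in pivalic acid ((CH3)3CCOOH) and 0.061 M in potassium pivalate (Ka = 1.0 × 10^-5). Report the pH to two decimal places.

pH = 4.48

pKa = −log(1.0 × 10^-5) = 5.000
Using pH = pKa + log([base]/[acid]) with [base]/[acid] = 0.061/0.2:
pH = 5.000 + (-0.516) = 4.48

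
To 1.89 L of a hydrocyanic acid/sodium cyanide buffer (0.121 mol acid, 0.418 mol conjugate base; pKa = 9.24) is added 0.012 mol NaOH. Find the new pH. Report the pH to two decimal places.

After neutralization: n(HCN) = 0.109 mol, n(CN-) = 0.43 mol.
pH = pKa + log(n_CN-/n_HCN) = 9.24 + log(0.43/0.109) = 9.24 + (+0.596)

pH = 9.84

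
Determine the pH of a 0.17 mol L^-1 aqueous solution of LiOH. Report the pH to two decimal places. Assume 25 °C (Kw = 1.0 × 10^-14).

pH = 13.23

LiOH is a strong base; [OH-] = 0.17 M.
pOH = -log(0.17) = 0.77
pH = 14.00 - 0.77 = 13.23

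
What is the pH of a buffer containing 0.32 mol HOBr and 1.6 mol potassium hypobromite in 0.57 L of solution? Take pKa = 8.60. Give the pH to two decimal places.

pH = pKa + log([A⁻]/[HA]) = 8.60 + log(1.6/0.32)
pH = 8.60 + (+0.699) = 9.30

pH = 9.30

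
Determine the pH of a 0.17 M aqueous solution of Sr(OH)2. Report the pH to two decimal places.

pH = 13.53

Sr(OH)2 is a strong base (each formula unit releases 2 OH-); [OH-] = 0.34 M.
pOH = -log(0.34) = 0.47
pH = 14.00 - 0.47 = 13.53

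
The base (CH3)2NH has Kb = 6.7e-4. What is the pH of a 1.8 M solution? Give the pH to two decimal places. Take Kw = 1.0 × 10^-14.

(CH3)2NH + H2O ⇌ (CH3)2NH2+ + OH-
From the ICE table, Kb = x²/(1.8 − x) = 6.7 × 10^-4.
Since Kb ≪ C₀, x ≈ √(Kb·C₀) = 3.47 × 10^-2 M.
pOH = 1.46, so pH = 14.00 − pOH = 12.54

pH = 12.54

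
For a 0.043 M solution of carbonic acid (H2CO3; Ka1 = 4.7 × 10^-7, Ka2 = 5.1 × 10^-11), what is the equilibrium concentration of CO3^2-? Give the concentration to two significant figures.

First ionization gives [H+] ≈ [HCO3-] = 1.42 × 10^-4 M.
Second step: Ka2 = [H+][CO3^2-]/[HCO3-] ≈ [CO3^2-] (since [H+] ≈ [HCO3-]).
So [CO3^2-] ≈ Ka2.

5.1 × 10^-11 M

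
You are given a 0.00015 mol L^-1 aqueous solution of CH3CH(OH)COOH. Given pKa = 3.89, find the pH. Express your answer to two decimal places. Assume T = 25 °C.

pH = 4.05

CH3CH(OH)COOH ⇌ CH3CH(OH)COO- + H+
Ka = 10^(−3.89) = 1.29 × 10^-4
Let x = [H+] at equilibrium. Ka = x²/(0.00015 − x).
Here C₀/Ka ≈ 1.16, so the small-x approximation fails. Use the quadratic:
x = [−0.000129 + √(0.000129² + 7.74e-08)]/2 = 8.88 × 10^-5 M
pH = −log(8.88 × 10^-5) = 4.05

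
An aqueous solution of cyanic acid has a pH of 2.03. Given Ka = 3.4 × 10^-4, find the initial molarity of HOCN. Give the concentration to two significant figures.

C₀ = 2.7 × 10^-1 M

[H+] = 10^(-2.03) = 9.33 × 10^-3 M = x
Ka = x²/(C₀ − x) ⇒ C₀ = x + x²/Ka
C₀ = 9.33 × 10^-3 + (9.33 × 10^-3)²/(3.4 × 10^-4) = 2.65 × 10^-1 M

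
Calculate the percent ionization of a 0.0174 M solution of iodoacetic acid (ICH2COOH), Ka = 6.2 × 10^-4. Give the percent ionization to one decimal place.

17.2%

ICH2COOH ⇌ ICH2COO- + H+; let x = [H+] at equilibrium.
Solve x² + 0.00062x − 1.08e-05 = 0 → x = 2.99 × 10^-3 M
% ionization = x/C₀ × 100% = 2.99 × 10^-3/0.0174 × 100% = 17.2%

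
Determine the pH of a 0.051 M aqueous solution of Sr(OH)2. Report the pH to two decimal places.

Sr(OH)2 is a strong base (each formula unit releases 2 OH-); [OH-] = 0.102 M.
pOH = -log(0.102) = 0.99
pH = 14.00 - 0.99 = 13.01

pH = 13.01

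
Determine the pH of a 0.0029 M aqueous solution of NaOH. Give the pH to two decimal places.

NaOH is a strong base; [OH-] = 0.0029 M.
pOH = -log(0.0029) = 2.54
pH = 14.00 - 2.54 = 11.46

pH = 11.46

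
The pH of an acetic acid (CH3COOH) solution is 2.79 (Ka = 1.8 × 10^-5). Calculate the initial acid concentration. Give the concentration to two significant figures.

C₀ = 1.5 × 10^-1 M

[H+] = 10^(-2.79) = 1.62 × 10^-3 M = x
Ka = x²/(C₀ − x) ⇒ C₀ = x + x²/Ka
C₀ = 1.62 × 10^-3 + (1.62 × 10^-3)²/(1.8 × 10^-5) = 1.47 × 10^-1 M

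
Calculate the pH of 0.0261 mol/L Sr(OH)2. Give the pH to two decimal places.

pH = 12.72

Sr(OH)2 is a strong base (each formula unit releases 2 OH-); [OH-] = 0.0522 M.
pOH = -log(0.0522) = 1.28
pH = 14.00 - 1.28 = 12.72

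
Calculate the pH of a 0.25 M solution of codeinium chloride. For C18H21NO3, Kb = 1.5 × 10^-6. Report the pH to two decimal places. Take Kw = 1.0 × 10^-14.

C18H22NO3+ is the conjugate acid of the weak base C18H21NO3.
Ka = Kw/Kb = 1.0×10^-14 / 1.5 × 10^-6 = 6.67 × 10^-9
From the ICE table, Ka = [H+]²/(0.25 − [H+]) = 6.67 × 10^-9.
Assume [H+] ≪ 0.25: [H+] ≈ √(6.67 × 10^-9 × 0.25) = 4.08 × 10^-5 M
([H+]/C₀ = 0.016% < 5%, so the approximation holds.)
pH = −log(4.08 × 10^-5) = 4.39

pH = 4.39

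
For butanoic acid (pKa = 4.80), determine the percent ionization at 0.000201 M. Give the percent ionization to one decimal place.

CH3(CH2)2COOH ⇌ CH3(CH2)2COO- + H+; let x = [H+] at equilibrium.
Ka = 10^(−4.80) = 1.58 × 10^-5
Ka = x²/(C₀ − x); solving the quadratic gives x = 4.90 × 10^-5 M.
% ionization = x/C₀ × 100% = 4.90 × 10^-5/0.000201 × 100% = 24.4%

24.4%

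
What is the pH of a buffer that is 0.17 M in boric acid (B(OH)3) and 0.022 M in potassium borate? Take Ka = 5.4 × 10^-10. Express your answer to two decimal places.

pH = 8.38

pKa = −log(5.4 × 10^-10) = 9.268
Using pH = pKa + log([base]/[acid]) with [base]/[acid] = 0.022/0.17:
pH = 9.268 + (-0.888) = 8.38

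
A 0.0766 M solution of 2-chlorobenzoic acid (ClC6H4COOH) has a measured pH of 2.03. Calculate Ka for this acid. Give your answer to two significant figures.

[H+] = 10^(-2.03) = 9.33 × 10^-3 M
At equilibrium [HA] = 0.0766 − 9.33 × 10^-3 = 6.73 × 10^-2 M
Ka = [H+][A-]/[HA] = (9.33 × 10^-3)² / 6.73 × 10^-2 = 1.3 × 10^-3

Ka = 1.3 × 10^-3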